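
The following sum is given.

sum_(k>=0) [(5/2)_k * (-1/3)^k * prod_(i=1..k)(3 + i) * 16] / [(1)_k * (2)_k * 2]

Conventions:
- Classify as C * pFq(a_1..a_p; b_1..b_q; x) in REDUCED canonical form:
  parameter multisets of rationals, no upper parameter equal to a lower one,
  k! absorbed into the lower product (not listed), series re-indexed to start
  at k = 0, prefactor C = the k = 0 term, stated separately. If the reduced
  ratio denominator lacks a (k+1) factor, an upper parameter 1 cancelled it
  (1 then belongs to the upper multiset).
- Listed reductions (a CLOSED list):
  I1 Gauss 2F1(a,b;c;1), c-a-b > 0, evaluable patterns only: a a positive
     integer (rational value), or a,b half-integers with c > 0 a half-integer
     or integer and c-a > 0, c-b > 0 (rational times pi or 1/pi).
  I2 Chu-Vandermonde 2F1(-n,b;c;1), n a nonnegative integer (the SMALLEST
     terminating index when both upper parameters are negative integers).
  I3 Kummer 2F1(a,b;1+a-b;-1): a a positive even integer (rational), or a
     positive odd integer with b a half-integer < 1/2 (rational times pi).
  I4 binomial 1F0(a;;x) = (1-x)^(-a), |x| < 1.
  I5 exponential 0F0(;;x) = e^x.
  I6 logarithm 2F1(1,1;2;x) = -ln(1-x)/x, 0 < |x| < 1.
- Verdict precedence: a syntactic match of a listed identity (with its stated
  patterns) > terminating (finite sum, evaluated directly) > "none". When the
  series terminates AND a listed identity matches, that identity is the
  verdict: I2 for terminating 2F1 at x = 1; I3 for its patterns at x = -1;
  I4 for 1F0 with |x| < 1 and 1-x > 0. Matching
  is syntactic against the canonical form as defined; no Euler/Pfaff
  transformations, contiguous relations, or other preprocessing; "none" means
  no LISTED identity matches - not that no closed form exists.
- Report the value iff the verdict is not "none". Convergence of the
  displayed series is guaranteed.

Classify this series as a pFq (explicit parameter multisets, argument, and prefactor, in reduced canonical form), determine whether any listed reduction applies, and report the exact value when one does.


Canonical form: C = 8 times 2F1 with upper {5/2, 4}, lower {2}, x = -1/3. Verdict: none - this 2F1 at x = -1/3 matches no listed pattern, and upper {5/2, 4} holds no stopper.

The tell: x = (-1/3) and the constant factors (prefactor 8) combine into one prefactor.
Consecutive-term ratio: r(k) = (-1/3) * (k+5/2) (k+4) / [(k+2) (k+1)] - rational; roots negated = parameters, x = (-1/3), C = 8.


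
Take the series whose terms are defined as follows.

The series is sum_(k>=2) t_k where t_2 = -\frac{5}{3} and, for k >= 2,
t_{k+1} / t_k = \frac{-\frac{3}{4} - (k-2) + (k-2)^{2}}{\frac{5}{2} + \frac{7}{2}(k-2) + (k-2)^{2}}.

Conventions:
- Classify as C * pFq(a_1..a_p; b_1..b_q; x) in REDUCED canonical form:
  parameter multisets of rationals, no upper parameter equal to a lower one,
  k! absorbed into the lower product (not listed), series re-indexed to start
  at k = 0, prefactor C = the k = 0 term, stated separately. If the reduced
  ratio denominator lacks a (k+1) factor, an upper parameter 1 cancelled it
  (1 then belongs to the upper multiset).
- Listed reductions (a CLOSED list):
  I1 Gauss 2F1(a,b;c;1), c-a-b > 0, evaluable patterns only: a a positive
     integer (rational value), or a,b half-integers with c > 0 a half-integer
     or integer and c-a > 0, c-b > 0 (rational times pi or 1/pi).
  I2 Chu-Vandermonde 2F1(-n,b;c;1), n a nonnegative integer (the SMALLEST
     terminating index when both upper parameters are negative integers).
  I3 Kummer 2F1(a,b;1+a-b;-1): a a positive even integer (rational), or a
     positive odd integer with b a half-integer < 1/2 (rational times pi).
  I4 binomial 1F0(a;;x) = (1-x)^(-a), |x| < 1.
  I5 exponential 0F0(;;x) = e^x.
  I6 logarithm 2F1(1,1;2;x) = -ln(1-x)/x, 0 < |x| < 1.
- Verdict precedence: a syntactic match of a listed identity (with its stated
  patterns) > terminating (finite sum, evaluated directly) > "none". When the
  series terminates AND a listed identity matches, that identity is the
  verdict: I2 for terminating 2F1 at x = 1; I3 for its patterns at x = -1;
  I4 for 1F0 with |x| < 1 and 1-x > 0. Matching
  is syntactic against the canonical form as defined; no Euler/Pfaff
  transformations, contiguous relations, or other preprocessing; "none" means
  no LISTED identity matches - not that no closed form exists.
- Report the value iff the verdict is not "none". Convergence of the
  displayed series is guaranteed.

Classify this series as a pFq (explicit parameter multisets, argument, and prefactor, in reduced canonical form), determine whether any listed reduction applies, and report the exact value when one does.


First insight: from the first term -\frac{5}{3}: factor the ratio over Q (C = -5/3): negated roots = parameters.
Ratio: r(k) = 1 * (k-\frac{3}{2}) (k+\frac{1}{2}) / [(k+\frac{5}{2}) (k+1)] - rational in k, leading ratio 1; with t_0 = -\frac{5}{3}, classification follows.

The series (x = 1) is 2F1: upper {-\frac{3}{2}, \frac{1}{2}}, lower {\frac{5}{2}}, prefactor -\frac{5}{3}. Verdict (x = 1): the half-integer Gauss pattern (I1) applies (x = 1; upper {-\frac{3}{2}, \frac{1}{2}} half-integers, c = \frac{5}{2} in the evaluable pattern). Hence: \left(-\frac{25}{64}\right) \cdot \pi.


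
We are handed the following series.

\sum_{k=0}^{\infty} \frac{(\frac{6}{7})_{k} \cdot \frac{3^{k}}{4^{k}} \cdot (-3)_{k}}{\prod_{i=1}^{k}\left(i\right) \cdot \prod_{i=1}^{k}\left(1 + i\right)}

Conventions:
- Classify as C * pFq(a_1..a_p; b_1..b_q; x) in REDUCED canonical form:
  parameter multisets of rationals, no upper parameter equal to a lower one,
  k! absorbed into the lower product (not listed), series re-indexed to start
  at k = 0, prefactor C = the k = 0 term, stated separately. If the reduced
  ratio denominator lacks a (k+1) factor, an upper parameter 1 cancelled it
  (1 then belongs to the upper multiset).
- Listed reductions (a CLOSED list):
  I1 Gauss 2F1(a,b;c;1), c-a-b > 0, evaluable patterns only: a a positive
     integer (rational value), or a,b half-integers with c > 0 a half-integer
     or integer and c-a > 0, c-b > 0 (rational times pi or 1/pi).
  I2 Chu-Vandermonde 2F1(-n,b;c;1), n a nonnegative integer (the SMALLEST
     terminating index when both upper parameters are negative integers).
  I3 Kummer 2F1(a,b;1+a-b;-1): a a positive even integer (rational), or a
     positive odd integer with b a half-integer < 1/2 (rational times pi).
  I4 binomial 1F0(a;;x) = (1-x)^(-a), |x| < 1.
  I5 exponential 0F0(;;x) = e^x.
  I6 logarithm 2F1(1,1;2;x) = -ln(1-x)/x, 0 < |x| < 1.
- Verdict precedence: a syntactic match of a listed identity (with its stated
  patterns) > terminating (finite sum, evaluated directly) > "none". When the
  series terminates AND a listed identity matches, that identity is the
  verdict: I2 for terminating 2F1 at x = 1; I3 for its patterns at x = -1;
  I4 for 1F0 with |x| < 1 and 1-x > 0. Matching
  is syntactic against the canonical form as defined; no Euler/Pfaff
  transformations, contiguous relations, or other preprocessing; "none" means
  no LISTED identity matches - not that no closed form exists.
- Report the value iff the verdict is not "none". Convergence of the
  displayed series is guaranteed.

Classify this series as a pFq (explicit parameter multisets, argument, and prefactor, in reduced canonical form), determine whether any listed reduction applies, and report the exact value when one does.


With C = 1: the canonical form is 2F1(-3, \frac{6}{7}; 2; \frac{3}{4}). Verdict: terminating at k = 3: the factor (-3)_k kills every later term; summing the 4 survivors is exact. Sum: \frac{8857}{21952}.

Key step: with t_0 = 1, the two geometric factors (C = 1, x = 3/4) combine into one argument.
Ratio: r(k) = \frac{3}{4} * (k-3) (k+\frac{6}{7}) / [(k+2) (k+1)] ; factor over Q: parameters, x = \frac{3}{4}, and C = 1.


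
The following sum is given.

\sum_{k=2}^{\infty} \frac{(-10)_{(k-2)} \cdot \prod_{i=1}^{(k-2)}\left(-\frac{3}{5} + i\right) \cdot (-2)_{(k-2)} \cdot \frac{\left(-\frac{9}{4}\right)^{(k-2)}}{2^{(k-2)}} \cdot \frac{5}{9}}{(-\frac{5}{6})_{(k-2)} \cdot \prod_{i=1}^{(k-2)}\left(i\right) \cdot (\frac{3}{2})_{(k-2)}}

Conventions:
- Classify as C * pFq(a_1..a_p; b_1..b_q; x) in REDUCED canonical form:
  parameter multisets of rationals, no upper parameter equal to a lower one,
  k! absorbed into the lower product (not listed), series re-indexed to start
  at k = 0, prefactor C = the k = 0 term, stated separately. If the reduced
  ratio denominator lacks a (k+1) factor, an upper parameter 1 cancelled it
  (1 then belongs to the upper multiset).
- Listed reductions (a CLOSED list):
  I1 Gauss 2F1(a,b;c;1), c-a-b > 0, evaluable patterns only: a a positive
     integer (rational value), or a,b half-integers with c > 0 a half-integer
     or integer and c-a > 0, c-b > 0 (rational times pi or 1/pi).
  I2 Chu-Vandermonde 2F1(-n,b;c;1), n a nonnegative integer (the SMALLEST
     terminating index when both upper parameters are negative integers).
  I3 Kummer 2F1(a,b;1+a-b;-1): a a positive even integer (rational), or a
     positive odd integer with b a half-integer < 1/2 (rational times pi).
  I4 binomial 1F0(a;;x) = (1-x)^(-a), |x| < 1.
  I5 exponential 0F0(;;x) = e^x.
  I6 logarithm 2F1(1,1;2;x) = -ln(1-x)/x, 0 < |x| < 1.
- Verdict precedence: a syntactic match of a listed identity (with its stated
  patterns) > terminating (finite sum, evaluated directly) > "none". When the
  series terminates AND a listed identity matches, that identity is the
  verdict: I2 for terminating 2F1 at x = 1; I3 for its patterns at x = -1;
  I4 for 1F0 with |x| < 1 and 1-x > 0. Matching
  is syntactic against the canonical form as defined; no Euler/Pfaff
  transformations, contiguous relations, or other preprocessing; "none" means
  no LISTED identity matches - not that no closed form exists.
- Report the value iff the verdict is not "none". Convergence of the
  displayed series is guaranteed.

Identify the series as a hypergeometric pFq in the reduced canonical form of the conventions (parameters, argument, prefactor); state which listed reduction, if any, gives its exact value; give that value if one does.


This is \frac{5}{9} * 3F2(-10, -2, \frac{2}{5}; -\frac{5}{6}, \frac{3}{2}; -\frac{9}{8}) in reduced canonical form. Verdict: terminating - no listed pattern fits, but -2 in the upper list cuts the series at k = 2; direct evaluation. Hence: -\frac{14284}{225}.

The tell: t_0 = \frac{5}{9} here, and the two k-th powers (prefactor 5/9) combine into one argument.
Adjacent-term ratio: r(k) = -\frac{9}{8} * (k-10) (k-2) (k+\frac{2}{5}) / [(k-\frac{5}{6}) (k+\frac{3}{2}) (k+1)] ; factor over Q: parameters, x = -\frac{9}{8}, and C = \frac{5}{9}.


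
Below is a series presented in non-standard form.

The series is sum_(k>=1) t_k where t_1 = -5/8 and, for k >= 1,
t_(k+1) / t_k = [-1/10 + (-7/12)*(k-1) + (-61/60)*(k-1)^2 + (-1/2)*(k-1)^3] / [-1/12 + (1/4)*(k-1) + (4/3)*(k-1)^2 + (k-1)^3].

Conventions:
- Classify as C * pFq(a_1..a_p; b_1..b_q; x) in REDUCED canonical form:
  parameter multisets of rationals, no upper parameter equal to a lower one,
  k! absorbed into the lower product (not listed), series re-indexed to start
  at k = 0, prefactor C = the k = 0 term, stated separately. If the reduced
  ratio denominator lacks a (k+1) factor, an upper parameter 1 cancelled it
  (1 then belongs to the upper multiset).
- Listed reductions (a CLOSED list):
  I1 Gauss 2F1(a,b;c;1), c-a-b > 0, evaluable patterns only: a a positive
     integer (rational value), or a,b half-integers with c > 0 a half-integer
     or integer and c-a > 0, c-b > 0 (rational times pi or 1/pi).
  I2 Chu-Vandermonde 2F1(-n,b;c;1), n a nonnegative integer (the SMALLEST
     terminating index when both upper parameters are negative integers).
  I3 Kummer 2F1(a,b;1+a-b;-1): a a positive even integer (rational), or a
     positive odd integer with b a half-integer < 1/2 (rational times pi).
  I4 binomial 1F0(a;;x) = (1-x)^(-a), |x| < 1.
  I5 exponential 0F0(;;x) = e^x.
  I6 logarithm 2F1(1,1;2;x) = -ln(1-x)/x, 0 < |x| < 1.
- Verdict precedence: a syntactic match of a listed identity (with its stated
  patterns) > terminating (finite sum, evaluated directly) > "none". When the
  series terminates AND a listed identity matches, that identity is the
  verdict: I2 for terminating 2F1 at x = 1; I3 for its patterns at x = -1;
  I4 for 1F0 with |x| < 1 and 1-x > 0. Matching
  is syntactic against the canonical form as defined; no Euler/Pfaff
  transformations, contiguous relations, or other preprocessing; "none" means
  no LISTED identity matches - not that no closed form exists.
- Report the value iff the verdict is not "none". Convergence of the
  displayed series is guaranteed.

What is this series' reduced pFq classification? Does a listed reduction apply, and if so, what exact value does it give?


Key step: t_0 being -5/8, the expanded ratio factors over Q; C = -5/8, x = -1/2, roots give parameters.
Step ratio: r(k) = (-1/2) * (k+1/3) (k+6/5) / [(k-1/6) (k+1)] ; factor over Q: parameters, x = (-1/2), and C = -5/8.

The series (x = -1/2) is 2F1: upper {1/3, 6/5}, lower {-1/6}, prefactor -5/8. Verdict: none. Every listed pattern misses the 2F1 form at -1/2, upper {1/3, 6/5}.


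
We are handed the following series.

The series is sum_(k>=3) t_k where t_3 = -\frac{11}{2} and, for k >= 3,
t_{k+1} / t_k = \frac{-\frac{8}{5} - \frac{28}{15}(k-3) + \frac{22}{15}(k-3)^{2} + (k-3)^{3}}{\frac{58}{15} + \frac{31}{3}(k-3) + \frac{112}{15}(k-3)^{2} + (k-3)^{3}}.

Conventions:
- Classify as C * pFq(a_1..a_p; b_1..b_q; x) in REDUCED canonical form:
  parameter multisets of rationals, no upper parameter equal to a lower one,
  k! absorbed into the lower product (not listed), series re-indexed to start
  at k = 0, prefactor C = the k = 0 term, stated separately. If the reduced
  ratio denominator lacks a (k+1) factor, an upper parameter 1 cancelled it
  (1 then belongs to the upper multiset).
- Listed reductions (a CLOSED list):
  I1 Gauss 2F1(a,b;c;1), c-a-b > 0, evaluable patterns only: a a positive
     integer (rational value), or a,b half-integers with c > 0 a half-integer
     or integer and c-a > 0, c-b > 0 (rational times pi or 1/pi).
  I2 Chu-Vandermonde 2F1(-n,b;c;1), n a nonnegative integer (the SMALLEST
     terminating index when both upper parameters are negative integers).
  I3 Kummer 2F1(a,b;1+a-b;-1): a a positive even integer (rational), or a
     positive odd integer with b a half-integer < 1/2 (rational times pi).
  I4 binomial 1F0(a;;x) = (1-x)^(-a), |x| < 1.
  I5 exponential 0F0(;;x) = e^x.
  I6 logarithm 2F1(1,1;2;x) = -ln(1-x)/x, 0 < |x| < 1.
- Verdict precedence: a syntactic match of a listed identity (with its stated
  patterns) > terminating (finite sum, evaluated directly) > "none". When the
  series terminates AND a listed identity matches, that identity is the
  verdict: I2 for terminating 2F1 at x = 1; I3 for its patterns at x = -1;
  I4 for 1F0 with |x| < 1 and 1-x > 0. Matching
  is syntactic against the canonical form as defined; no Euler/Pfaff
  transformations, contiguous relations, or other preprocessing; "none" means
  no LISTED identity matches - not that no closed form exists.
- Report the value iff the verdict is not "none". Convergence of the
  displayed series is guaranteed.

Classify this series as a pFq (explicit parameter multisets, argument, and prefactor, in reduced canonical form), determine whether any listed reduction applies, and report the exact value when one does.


This is -\frac{11}{2} * 2F1(-\frac{6}{5}, 2; \frac{29}{5}; 1) in reduced canonical form. Verdict at x = 1: Gauss (I1, integer-parameter pattern) matches (x = 1: the Gamma ratio telescopes since c-a-b = 5 > 0 and a = 2 in Z>0). Hence: -\frac{418}{125}.

First insight: x = 1 and cancel k + 2/3 from the displayed ratio first; then C = -11/2, x = 1.
Step ratio: r(k) = 1 * (k-\frac{6}{5}) (k+2) / [(k+\frac{29}{5}) (k+1)] ; factor over Q: parameters, x = 1, and C = -\frac{11}{2}.


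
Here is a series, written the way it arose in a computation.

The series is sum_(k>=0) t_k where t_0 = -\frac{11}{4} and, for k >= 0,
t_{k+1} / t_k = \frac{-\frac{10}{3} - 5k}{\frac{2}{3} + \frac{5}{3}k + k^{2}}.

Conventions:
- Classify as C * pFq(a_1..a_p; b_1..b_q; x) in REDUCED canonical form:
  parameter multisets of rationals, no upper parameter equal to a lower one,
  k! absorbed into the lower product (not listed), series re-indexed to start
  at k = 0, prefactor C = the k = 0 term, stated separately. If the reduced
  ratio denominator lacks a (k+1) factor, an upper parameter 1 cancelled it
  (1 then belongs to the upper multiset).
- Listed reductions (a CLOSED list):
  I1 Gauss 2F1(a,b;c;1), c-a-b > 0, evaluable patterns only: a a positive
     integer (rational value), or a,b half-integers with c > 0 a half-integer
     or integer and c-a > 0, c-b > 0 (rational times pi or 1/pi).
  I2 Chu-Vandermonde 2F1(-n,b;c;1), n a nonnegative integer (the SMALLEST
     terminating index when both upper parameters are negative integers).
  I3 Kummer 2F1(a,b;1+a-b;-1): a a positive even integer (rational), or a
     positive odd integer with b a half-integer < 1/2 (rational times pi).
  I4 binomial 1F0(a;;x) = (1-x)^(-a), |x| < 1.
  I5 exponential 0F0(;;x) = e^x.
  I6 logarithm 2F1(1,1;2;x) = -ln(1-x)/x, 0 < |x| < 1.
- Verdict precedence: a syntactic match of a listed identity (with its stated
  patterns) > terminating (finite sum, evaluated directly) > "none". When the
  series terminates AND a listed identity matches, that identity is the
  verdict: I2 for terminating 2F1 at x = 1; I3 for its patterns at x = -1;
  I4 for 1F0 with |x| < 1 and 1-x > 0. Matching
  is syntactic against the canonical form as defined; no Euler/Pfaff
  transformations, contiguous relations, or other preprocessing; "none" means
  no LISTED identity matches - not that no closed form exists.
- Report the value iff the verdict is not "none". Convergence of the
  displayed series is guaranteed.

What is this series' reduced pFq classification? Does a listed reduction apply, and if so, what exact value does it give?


Reduced: x = -5, 0F0, upper = {-}, lower = {-}, C = -\frac{11}{4}. Verdict: the exponential series (I5) matches (the 0F0 exponential series at x = -5). Value: \left(-\frac{11}{4}\right) \cdot e^{-5}.

First insight: t_0 = -\frac{11}{4} here, and roots of the ratio polynomials (C = -11/4, x = -5) are the negated parameters.
Step ratio: r(k) = -5 * 1 / [(k+1)] - rational; roots negated = parameters, x = -5, C = -\frac{11}{4}.


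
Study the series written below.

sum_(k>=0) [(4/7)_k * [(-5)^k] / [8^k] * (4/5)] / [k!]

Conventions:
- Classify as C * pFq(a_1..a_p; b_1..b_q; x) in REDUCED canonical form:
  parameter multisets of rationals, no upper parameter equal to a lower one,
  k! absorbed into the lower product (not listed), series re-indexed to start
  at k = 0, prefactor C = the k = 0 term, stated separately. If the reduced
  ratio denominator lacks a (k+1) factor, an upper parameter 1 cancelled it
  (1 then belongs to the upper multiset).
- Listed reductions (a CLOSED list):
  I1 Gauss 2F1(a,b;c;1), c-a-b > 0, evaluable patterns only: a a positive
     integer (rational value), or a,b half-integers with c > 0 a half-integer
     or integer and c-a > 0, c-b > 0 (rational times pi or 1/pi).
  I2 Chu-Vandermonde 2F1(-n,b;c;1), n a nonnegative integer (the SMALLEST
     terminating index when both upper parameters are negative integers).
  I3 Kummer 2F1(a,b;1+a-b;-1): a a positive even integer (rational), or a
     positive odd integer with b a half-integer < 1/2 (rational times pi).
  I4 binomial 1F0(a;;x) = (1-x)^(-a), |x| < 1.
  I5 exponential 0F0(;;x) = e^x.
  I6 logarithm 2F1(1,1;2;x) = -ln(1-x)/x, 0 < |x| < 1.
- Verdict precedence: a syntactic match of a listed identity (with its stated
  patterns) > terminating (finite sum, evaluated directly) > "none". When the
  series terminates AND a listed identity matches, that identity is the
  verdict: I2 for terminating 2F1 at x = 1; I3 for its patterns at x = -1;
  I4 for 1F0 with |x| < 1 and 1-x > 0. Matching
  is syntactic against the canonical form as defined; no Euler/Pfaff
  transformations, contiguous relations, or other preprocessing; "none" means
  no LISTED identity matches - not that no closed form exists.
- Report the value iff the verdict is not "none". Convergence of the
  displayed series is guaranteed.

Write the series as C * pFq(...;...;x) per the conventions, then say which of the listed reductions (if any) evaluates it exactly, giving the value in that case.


Prefactor 4/5, argument -5/8: 1F0 with upper {4/7} over lower {-}. Verdict: this is the binomial series (I4) (the 1F0 binomial series: exponent -4/7, x = -5/8). Sum: (4/5) * (13/8)^(-4/7).

Key observation: with t_0 = 4/5, the two geometric factors (prefactor 4/5) combine into one argument.
Consecutive-term ratio: r(k) = (-5/8) * (k+4/7) / [(k+1)] - rational in k, leading ratio (-5/8); with t_0 = 4/5, classification follows.


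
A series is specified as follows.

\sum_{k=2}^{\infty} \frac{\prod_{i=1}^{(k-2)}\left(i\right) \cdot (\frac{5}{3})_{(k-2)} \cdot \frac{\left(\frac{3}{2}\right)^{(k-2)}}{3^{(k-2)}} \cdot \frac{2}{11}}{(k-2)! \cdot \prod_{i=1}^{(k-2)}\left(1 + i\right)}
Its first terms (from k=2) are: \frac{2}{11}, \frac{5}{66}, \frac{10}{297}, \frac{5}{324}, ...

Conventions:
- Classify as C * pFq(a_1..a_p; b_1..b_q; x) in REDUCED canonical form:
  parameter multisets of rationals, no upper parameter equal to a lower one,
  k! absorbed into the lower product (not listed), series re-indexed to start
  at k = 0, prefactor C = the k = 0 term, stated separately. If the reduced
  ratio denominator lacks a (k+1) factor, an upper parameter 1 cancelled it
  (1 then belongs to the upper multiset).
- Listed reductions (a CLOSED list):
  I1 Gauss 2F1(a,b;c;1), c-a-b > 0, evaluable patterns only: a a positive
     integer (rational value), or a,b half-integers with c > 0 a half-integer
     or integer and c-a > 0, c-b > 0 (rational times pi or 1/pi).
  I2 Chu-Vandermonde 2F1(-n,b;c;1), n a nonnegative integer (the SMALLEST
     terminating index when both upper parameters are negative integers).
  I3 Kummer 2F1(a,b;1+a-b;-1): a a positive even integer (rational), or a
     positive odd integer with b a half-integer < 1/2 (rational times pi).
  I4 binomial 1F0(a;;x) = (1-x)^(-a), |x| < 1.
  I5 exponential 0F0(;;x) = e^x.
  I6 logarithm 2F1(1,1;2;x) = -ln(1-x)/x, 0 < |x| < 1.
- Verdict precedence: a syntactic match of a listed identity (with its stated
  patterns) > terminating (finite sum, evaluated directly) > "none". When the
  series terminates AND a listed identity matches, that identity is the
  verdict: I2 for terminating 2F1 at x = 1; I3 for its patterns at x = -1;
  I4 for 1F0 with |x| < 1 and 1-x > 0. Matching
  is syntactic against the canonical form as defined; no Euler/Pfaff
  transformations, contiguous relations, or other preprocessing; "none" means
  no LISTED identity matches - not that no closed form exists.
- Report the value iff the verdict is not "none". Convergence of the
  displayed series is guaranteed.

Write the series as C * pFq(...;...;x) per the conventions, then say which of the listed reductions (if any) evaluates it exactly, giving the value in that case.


Canonical form: C = \frac{2}{11} times 2F1 with upper {1, \frac{5}{3}}, lower {2}, x = \frac{1}{2}. Verdict: none - this 2F1 at x = \frac{1}{2} matches no listed pattern, and upper {1, \frac{5}{3}} holds no stopper.

Key step: with t_0 = \frac{2}{11}, the two k-th powers (C = 2/11, x = 1/2) combine into one argument.
Consecutive-term ratio: r(k) = \frac{1}{2} * (k+1) (k+\frac{5}{3}) / [(k+2) (k+1)] - rational; roots negated = parameters, x = \frac{1}{2}, C = \frac{2}{11}.


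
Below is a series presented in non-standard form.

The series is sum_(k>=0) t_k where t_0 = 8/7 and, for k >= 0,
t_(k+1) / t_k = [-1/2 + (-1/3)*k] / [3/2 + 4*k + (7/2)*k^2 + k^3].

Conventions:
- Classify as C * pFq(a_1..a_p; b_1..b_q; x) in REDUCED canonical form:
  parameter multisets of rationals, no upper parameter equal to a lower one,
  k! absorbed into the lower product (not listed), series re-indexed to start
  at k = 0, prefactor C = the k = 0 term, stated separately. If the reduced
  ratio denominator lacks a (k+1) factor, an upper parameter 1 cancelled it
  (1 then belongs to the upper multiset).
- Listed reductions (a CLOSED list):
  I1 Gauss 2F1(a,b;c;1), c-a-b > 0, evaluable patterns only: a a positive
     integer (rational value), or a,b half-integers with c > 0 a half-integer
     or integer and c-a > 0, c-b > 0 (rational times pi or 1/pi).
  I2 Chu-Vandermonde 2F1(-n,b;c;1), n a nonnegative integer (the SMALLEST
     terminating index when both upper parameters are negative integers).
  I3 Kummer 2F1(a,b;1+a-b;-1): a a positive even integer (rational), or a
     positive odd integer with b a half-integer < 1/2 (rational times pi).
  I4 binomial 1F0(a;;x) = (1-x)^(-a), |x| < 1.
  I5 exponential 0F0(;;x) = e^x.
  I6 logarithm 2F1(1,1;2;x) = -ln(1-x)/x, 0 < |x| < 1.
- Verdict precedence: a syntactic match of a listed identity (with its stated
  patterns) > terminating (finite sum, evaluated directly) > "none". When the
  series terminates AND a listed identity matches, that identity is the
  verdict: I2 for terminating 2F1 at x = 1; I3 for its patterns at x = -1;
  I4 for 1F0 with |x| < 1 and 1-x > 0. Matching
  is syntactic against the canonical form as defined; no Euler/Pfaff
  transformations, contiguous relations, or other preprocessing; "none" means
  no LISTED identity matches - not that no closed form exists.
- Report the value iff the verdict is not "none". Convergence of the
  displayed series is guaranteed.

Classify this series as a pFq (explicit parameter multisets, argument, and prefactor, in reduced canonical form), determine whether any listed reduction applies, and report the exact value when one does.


x = -1/3 here; the reduced form reads 0F1, upper {-}, lower {1}, C = 8/7. Verdict: none here - no I1-I6 shape fits x = -1/3 with lower {1}.

First insight: x = (-1/3) and roots of the ratio polynomials (prefactor 8/7) are the negated parameters.
Term ratio: r(k) = (-1/3) * 1 / [(k+1) (k+1)] ; factor over Q: parameters, x = (-1/3), and C = 8/7.


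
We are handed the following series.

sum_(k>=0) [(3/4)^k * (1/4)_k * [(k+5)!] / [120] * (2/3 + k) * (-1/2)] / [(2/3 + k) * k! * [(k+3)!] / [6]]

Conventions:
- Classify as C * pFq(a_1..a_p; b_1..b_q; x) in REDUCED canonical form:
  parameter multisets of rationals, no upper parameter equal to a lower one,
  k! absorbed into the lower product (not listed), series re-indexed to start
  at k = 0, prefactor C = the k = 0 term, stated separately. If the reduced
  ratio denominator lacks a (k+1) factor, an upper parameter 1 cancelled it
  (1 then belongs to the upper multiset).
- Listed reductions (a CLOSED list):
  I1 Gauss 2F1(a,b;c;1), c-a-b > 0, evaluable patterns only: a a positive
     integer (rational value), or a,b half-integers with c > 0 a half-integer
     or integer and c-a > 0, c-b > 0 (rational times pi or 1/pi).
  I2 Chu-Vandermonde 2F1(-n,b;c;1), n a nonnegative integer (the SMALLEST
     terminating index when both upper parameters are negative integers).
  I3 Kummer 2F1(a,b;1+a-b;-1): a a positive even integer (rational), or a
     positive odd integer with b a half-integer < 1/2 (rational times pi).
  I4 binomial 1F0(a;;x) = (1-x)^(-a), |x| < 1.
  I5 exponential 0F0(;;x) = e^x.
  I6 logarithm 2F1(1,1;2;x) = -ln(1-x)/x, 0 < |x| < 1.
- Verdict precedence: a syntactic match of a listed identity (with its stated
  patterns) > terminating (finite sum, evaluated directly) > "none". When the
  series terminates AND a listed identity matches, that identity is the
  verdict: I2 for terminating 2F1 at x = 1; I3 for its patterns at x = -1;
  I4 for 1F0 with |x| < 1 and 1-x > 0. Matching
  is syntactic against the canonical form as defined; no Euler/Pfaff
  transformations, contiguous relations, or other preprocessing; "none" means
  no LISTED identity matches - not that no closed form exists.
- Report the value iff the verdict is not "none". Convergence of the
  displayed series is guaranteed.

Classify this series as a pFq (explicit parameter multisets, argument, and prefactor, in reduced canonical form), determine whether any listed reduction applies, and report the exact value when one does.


Reduced: x = 3/4, 2F1, upper = {1/4, 6}, lower = {4}, C = -1/2. Verdict: none. No listed pattern accepts 2F1(1/4, 6; 4; 3/4).

The tell: from the first term -1/2: the factorial ratio (prefactor -1/2) (k+a-1)!/(a-1)! is a rising factorial (a)_k.
Ratio: r(k) = (3/4) * (k+1/4) (k+6) / [(k+4) (k+1)] - rational in k. x = (3/4); t_0 = -1/2; negate the roots.


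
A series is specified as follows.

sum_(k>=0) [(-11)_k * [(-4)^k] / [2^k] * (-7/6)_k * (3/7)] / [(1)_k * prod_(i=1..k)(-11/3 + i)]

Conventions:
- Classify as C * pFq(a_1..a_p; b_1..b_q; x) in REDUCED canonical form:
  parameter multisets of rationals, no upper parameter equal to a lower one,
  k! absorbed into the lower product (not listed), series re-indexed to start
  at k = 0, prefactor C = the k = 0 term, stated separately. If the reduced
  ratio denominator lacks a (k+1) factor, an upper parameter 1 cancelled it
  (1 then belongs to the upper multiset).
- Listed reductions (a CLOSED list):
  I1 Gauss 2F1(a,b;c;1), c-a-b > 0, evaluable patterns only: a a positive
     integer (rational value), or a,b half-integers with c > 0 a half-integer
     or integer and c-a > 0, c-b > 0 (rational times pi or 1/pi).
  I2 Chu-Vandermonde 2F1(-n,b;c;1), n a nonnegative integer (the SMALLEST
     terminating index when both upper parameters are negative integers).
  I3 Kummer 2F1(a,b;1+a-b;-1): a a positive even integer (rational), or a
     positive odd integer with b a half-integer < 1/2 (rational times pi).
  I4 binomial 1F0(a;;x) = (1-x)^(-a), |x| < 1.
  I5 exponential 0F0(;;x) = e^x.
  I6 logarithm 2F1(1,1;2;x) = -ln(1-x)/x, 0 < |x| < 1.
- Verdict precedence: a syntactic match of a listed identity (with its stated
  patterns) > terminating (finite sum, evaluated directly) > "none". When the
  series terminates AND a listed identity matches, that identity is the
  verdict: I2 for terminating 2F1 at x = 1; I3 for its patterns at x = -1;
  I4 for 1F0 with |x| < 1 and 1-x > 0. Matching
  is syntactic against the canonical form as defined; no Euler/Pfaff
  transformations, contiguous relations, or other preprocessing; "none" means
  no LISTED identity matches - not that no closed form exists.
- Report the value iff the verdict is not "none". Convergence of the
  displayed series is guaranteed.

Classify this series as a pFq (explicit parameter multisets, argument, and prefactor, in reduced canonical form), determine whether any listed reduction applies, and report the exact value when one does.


Prefactor 3/7, argument -2: 2F1 with upper {-11, -7/6} over lower {-8/3}. Verdict: terminating - the sum ends at index 11 because -11 is a negative integer; exact evaluation follows. Value: -135096022287/1011712.

The tell: with t_0 = 3/7, the two k-th powers (C = 3/7, x = -2) combine into one argument.
Consecutive-term ratio: r(k) = (-2) * (k-11) (k-7/6) / [(k-8/3) (k+1)] - rational; roots negated = parameters, x = (-2), C = 3/7.


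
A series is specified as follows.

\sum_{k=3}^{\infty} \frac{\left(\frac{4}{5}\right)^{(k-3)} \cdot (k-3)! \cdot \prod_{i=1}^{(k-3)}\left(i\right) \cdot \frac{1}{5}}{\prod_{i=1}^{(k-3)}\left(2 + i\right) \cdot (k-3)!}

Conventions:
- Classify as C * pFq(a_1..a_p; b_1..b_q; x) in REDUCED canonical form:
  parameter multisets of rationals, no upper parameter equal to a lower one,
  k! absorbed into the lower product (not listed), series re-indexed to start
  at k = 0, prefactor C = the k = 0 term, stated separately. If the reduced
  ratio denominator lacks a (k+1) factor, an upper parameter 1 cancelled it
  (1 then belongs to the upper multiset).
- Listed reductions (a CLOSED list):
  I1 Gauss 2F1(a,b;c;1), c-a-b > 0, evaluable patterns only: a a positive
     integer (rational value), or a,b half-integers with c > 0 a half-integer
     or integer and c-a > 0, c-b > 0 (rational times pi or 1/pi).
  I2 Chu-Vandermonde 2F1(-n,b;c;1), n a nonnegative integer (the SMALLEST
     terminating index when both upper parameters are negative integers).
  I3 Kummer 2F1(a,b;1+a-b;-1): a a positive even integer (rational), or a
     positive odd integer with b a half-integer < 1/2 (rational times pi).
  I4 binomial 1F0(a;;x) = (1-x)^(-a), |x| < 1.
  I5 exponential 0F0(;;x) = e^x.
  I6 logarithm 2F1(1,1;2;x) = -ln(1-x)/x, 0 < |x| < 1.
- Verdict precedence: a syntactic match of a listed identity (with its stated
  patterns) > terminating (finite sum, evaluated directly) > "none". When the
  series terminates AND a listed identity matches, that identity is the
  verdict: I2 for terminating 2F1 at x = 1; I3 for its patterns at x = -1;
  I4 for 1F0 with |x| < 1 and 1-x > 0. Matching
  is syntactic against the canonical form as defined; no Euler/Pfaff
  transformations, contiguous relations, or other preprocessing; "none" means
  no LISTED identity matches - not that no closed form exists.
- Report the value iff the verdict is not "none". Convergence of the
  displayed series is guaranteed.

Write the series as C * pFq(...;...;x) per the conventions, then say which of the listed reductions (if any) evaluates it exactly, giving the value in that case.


At argument \frac{4}{5}: a 2F1 with upper {1, 1}, lower {3}, scaled by C = \frac{1}{5}. Verdict: no listed reduction: x = \frac{4}{5} and upper {1, 1} fail every I1-I6 pattern.

Structural cue: x = \frac{4}{5} and the running product (C = 1/5) telescopes to a rising factorial.
Ratio: r(k) = \frac{4}{5} * (k+1) (k+1) / [(k+3) (k+1)] - rational in k. x = \frac{4}{5}; t_0 = \frac{1}{5}; negate the roots.


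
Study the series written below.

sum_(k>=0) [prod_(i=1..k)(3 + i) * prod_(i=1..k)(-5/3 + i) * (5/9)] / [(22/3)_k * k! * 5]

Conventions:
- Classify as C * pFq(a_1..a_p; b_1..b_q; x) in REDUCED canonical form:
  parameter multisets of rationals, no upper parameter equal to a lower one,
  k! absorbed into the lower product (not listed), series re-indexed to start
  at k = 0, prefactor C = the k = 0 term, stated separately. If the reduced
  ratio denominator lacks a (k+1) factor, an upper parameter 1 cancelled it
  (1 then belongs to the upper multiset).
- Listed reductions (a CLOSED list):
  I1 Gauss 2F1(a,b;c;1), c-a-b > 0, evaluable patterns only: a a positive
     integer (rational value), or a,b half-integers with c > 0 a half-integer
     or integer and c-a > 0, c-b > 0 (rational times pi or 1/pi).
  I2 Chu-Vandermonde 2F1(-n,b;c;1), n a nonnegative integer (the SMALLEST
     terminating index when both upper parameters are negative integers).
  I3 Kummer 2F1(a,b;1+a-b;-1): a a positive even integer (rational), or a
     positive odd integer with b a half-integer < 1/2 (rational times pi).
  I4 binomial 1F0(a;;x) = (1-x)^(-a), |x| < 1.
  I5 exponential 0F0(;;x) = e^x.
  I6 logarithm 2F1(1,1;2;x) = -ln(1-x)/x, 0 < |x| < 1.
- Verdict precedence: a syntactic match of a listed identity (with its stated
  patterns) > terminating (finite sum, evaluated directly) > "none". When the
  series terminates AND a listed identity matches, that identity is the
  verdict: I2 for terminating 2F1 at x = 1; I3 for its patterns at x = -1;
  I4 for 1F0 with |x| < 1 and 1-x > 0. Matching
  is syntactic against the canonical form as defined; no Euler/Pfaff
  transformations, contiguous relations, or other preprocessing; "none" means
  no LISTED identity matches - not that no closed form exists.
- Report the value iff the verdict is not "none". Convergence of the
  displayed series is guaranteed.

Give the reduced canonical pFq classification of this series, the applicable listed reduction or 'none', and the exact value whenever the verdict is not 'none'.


Reduced: x = 1, 2F1, upper = {-2/3, 4}, lower = {22/3}, C = 1/9. Verdict at x = 1: Gauss (I1, integer-parameter pattern) matches (x = 1: the Gamma ratio telescopes since c-a-b = 4 > 0 and a = 4 in Z>0). Exact value: 988/15309.

First insight: t_0 = 1/9 here, and the running product (C = 1/9) telescopes to a rising factorial.
Ratio: r(k) = 1 * (k-2/3) (k+4) / [(k+22/3) (k+1)] - rational in k. x = 1; t_0 = 1/9; negate the roots.


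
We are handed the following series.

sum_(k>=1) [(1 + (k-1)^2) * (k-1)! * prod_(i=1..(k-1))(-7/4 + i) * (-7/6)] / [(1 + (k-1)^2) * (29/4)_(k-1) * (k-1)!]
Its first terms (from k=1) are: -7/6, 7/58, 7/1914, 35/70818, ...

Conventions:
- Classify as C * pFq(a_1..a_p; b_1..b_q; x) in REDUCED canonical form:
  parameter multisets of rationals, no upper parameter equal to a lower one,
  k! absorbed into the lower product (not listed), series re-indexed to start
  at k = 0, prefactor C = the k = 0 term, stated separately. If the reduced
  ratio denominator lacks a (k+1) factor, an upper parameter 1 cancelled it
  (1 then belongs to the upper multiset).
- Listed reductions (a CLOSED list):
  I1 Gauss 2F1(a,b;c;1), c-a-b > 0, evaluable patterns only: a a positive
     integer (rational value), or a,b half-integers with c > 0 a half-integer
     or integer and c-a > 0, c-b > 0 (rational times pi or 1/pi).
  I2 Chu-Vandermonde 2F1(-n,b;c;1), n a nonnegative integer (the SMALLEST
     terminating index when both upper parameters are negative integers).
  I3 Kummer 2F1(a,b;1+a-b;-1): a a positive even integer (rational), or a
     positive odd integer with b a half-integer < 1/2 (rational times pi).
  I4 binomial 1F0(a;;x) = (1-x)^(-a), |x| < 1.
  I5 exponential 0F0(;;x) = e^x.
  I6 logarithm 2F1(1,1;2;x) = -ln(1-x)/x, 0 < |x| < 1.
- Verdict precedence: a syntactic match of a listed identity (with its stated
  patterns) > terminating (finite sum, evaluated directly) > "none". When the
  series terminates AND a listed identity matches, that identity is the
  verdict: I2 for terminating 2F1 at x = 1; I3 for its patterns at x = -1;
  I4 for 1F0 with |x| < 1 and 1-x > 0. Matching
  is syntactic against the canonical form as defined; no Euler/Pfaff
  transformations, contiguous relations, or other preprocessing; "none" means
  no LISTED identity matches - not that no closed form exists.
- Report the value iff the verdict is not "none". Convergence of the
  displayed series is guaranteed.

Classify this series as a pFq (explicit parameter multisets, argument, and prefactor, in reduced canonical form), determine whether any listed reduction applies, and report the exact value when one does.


This is -7/6 * 2F1(-3/4, 1; 29/4; 1) in reduced canonical form. Verdict: Gauss (I1, integer-parameter pattern) applies (x = 1: the Gamma ratio telescopes since c-a-b = 7 > 0 and a = 1 in Z>0). Its exact value is -25/24.

The tell: t_0 = -7/6 here, and striking the common factor k^2 + 1 reduces the term (prefactor -7/6).
Term ratio: r(k) = 1 * (k-3/4) (k+1) / [(k+29/4) (k+1)] - poly over poly, x = 1 from leading terms; C = -7/6 at k = 0.


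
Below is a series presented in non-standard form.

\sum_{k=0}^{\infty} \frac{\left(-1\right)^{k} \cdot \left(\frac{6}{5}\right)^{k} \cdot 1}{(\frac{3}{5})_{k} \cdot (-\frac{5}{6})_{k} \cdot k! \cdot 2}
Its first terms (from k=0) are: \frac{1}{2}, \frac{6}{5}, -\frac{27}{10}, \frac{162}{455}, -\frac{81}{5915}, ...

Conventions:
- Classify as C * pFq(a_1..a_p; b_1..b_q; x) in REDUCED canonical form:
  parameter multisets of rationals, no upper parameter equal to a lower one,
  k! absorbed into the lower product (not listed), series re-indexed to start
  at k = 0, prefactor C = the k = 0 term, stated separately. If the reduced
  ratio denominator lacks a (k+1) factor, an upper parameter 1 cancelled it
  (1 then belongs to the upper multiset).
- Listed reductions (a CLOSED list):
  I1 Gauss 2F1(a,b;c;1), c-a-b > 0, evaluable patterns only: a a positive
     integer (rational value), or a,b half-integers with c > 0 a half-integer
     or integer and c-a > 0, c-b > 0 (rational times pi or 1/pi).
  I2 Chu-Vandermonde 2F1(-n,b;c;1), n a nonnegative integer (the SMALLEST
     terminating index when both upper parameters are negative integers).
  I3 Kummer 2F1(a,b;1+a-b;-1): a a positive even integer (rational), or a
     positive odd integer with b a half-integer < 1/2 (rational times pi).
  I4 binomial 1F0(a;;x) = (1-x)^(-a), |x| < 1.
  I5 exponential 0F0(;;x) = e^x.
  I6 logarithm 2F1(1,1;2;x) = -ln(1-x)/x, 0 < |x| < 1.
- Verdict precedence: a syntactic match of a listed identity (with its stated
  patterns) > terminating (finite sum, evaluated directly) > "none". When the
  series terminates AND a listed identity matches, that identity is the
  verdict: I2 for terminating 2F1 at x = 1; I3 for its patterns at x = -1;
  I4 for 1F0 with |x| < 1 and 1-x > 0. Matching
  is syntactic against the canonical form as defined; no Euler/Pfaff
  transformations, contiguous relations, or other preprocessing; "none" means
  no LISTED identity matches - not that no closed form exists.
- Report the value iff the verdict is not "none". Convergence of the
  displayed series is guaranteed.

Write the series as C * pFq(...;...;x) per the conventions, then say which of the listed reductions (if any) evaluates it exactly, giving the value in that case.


Classification (C = \frac{1}{2}): 0F2 with upper {-}, lower {-\frac{5}{6}, \frac{3}{5}}, argument x = -\frac{6}{5}. Verdict: none - this 0F2 at x = -\frac{6}{5} matches no listed pattern, and upper {-} holds no stopper.

Key step: t_0 being \frac{1}{2}, the constant factors (prefactor 1/2) combine into one prefactor.
Term ratio: r(k) = -\frac{6}{5} * 1 / [(k-\frac{5}{6}) (k+\frac{3}{5}) (k+1)] - rational in k. x = -\frac{6}{5}; t_0 = \frac{1}{2}; negate the roots.
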